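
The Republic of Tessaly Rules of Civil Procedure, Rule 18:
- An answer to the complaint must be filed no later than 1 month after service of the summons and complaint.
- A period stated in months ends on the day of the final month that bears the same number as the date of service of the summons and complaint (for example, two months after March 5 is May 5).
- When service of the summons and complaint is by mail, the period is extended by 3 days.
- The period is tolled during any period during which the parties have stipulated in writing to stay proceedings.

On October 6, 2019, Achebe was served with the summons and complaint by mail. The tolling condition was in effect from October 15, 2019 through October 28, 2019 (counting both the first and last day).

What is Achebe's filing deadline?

November 23, 2019

1 month after October 6, 2019 is November 6, 2019.
Service was by mail, adding 3 days: November 6, 2019 + 3 days = November 9, 2019.
From October 15, 2019 through October 28, 2019 inclusive is 14 days; tolling adds 14 days: November 9, 2019 + 14 days = November 23, 2019.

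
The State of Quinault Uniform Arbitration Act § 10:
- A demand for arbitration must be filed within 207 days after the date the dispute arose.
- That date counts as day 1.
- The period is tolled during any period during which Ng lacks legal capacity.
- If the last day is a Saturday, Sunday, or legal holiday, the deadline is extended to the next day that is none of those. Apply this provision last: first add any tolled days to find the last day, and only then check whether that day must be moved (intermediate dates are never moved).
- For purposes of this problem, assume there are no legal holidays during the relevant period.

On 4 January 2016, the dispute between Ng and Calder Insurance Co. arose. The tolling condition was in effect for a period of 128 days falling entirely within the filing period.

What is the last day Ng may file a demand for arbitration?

Counting 4 January 2016 as day 1, day 207 is July 28, 2016.
Tolling adds 128 days: July 28, 2016 + 128 days = December 3, 2016.
December 3, 2016 is Saturday; December 4, 2016 is Sunday. The next qualifying day is December 5, 2016.

December 5, 2016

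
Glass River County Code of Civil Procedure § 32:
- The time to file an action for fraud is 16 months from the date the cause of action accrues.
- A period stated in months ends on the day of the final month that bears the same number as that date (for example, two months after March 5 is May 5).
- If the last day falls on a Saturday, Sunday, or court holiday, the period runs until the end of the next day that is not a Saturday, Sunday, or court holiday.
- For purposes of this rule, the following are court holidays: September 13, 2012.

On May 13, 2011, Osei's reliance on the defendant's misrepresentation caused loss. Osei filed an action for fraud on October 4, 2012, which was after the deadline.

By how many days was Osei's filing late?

16 months after May 13, 2011 is September 13, 2012.
September 13, 2012 is a listed holiday. The next qualifying day is September 14, 2012.
The deadline is September 14, 2012; from September 14, 2012 to October 4, 2012 is 20 days.

20 days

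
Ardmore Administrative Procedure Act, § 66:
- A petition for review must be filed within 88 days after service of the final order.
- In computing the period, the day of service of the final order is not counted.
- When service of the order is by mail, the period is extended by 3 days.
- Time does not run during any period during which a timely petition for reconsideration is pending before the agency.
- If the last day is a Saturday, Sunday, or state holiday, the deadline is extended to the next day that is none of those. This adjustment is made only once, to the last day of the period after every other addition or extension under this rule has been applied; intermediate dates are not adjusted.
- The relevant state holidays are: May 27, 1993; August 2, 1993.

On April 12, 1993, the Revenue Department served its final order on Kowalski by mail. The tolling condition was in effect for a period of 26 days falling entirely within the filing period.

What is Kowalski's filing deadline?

88 days after April 12, 1993 is July 9, 1993.
Service was by mail, adding 3 days: July 9, 1993 + 3 days = July 12, 1993.
Tolling adds 26 days: July 12, 1993 + 26 days = August 7, 1993.
August 7, 1993 is Saturday; August 8, 1993 is Sunday. The next qualifying day is August 9, 1993.

August 9, 1993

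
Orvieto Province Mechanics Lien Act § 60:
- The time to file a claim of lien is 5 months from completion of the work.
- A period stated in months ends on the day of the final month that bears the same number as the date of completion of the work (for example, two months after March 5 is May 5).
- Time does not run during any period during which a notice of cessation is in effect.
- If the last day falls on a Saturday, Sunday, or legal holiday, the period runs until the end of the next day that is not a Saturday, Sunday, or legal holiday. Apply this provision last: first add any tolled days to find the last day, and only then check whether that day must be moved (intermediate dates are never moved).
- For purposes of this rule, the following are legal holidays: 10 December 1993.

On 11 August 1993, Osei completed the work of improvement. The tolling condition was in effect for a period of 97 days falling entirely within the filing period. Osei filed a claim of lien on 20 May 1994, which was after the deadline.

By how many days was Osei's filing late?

5 months after 11 August 1993 is January 11, 1994.
Tolling adds 97 days: January 11, 1994 + 97 days = April 18, 1994.
April 18, 1994 is a Monday and not a legal holiday, so no extension applies.
The deadline is April 18, 1994; from April 18, 1994 to May 20, 1994 is 32 days.

32 days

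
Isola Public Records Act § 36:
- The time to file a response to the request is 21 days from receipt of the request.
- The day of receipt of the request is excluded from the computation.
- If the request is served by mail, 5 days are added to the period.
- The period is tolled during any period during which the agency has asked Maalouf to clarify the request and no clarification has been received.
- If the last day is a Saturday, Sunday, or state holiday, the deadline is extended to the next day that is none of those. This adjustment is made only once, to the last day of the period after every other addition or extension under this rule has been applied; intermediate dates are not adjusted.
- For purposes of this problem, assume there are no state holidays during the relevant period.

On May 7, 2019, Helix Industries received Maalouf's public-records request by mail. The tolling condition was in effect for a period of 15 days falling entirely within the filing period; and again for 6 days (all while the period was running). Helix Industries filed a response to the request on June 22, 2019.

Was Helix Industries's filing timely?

21 days after May 7, 2019 is May 28, 2019.
Service was by mail, adding 5 days: May 28, 2019 + 5 days = June 2, 2019.
Tolling adds 15 days: June 2, 2019 + 15 days = June 17, 2019.
Tolling adds 6 days: June 17, 2019 + 6 days = June 23, 2019.
June 23, 2019 is Sunday. The next qualifying day is June 24, 2019.
The deadline is June 24, 2019; the filing on June 22, 2019 is on or before that date.

Yes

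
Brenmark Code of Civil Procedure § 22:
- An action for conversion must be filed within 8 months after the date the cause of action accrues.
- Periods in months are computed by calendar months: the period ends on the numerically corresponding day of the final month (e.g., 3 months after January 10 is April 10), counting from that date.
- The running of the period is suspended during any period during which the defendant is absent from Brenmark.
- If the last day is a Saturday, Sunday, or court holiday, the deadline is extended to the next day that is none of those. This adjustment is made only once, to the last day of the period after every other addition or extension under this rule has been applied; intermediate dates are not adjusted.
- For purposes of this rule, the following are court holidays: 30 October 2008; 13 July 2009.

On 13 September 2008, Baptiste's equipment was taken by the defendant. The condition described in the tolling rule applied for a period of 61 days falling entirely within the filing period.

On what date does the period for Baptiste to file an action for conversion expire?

8 months after 13 September 2008 is May 13, 2009.
Tolling adds 61 days: May 13, 2009 + 61 days = July 13, 2009.
July 13, 2009 is a listed holiday. The next qualifying day is July 14, 2009.

July 14, 2009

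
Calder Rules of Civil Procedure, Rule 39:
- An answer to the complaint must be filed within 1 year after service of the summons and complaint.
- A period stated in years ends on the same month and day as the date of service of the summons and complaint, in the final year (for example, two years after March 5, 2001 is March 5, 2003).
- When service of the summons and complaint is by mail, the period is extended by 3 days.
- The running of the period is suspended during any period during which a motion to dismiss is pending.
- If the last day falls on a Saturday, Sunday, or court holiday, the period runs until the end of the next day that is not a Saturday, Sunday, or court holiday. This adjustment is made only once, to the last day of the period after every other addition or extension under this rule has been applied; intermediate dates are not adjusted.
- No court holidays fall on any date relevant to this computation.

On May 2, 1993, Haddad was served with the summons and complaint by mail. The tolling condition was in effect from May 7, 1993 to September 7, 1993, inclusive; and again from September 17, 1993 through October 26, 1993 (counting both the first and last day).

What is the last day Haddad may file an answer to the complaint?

1 year after May 2, 1993 is May 2, 1994.
Service was by mail, adding 3 days: May 2, 1994 + 3 days = May 5, 1994.
From May 7, 1993 through September 7, 1993 inclusive is 124 days; tolling adds 124 days: May 5, 1994 + 124 days = September 6, 1994.
From September 17, 1993 through October 26, 1993 inclusive is 40 days; tolling adds 40 days: September 6, 1994 + 40 days = October 16, 1994.
October 16, 1994 is Sunday. The next qualifying day is October 17, 1994.

October 17, 1994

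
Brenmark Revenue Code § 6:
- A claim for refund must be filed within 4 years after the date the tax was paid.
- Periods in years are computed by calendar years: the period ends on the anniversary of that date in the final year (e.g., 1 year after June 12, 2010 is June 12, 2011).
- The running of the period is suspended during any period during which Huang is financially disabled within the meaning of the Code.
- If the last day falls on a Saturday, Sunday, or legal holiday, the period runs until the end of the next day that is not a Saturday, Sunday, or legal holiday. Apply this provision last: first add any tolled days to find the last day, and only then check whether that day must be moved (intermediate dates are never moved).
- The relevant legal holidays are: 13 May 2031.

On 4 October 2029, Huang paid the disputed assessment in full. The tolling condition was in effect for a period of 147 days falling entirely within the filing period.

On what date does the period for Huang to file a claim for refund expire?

4 years after 4 October 2029 is October 4, 2033.
Tolling adds 147 days: October 4, 2033 + 147 days = February 28, 2034.
February 28, 2034 is a Tuesday and not a legal holiday, so no extension applies.

February 28, 2034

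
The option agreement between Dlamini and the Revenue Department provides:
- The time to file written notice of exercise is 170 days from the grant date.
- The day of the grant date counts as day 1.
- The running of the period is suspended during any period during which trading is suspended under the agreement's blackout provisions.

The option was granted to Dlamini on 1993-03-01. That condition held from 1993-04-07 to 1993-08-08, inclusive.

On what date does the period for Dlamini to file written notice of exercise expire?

December 19, 1993

Counting 1993-03-01 as day 1, day 170 is August 17, 1993.
From April 7, 1993 through August 8, 1993 inclusive is 124 days; tolling adds 124 days: August 17, 1993 + 124 days = December 19, 1993.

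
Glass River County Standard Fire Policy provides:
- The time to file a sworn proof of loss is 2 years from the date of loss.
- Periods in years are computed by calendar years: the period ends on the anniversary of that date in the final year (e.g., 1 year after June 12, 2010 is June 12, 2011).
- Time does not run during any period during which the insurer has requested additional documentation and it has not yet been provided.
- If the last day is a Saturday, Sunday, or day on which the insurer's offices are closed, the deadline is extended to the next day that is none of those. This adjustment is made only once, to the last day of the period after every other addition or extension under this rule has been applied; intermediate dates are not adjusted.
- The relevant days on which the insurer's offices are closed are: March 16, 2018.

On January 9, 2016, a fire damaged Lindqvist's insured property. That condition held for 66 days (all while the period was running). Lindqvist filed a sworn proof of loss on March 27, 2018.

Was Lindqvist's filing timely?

2 years after January 9, 2016 is January 9, 2018.
Tolling adds 66 days: January 9, 2018 + 66 days = March 16, 2018.
March 16, 2018 is a listed holiday; March 17, 2018 is Saturday; March 18, 2018 is Sunday. The next qualifying day is March 19, 2018.
The deadline is March 19, 2018; the filing on March 27, 2018 is after that date.

No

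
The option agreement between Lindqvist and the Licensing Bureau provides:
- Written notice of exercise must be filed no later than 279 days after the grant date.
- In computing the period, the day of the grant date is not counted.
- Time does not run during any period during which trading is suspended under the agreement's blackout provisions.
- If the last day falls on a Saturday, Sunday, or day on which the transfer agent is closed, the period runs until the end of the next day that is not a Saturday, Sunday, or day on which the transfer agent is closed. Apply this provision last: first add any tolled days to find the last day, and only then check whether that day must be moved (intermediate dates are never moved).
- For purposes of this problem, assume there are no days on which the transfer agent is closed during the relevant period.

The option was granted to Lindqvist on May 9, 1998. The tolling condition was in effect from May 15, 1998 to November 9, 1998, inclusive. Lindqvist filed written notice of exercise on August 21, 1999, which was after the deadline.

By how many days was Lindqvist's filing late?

279 days after May 9, 1998 is February 12, 1999.
From May 15, 1998 through November 9, 1998 inclusive is 179 days; tolling adds 179 days: February 12, 1999 + 179 days = August 10, 1999.
August 10, 1999 is a Tuesday and not a day on which the transfer agent is closed, so no extension applies.
The deadline is August 10, 1999; from August 10, 1999 to August 21, 1999 is 11 days.

11 days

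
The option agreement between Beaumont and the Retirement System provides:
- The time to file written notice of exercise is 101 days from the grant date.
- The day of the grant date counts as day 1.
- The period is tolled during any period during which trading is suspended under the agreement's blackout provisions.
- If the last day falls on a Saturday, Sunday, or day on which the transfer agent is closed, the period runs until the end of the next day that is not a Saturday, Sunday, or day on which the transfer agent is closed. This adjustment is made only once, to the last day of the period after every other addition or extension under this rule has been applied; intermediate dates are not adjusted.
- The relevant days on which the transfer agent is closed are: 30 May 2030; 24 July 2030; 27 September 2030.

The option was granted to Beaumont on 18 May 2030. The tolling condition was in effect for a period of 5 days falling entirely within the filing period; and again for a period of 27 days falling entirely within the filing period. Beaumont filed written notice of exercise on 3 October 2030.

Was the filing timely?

Counting 18 May 2030 as day 1, day 101 is August 26, 2030.
Tolling adds 5 days: August 26, 2030 + 5 days = August 31, 2030.
Tolling adds 27 days: August 31, 2030 + 27 days = September 27, 2030.
September 27, 2030 is a listed holiday; September 28, 2030 is Saturday; September 29, 2030 is Sunday. The next qualifying day is September 30, 2030.
The deadline is September 30, 2030; the filing on October 3, 2030 is after that date.

No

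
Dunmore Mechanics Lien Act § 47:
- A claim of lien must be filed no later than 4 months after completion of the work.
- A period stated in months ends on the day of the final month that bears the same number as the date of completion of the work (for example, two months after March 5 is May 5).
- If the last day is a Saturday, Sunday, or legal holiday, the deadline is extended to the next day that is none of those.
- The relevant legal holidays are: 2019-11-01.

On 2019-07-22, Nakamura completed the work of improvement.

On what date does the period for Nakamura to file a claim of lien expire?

November 22, 2019

4 months after 2019-07-22 is November 22, 2019.
November 22, 2019 is a Friday and not a legal holiday, so no extension applies.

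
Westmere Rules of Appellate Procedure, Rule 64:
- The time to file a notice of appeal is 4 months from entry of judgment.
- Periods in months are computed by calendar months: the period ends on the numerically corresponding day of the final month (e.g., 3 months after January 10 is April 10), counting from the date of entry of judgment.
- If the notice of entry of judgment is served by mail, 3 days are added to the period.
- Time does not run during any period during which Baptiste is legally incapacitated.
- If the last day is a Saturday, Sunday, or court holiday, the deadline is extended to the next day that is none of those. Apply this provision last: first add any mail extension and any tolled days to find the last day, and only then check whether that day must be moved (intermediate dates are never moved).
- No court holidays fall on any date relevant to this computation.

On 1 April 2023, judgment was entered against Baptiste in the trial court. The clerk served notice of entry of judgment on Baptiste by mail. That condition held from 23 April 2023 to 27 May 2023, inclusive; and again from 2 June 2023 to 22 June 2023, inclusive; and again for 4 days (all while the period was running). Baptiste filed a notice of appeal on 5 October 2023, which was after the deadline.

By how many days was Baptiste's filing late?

4 months after 1 April 2023 is August 1, 2023.
Service was by mail, adding 3 days: August 1, 2023 + 3 days = August 4, 2023.
From April 23, 2023 through May 27, 2023 inclusive is 35 days; tolling adds 35 days: August 4, 2023 + 35 days = September 8, 2023.
From June 2, 2023 through June 22, 2023 inclusive is 21 days; tolling adds 21 days: September 8, 2023 + 21 days = September 29, 2023.
Tolling adds 4 days: September 29, 2023 + 4 days = October 3, 2023.
October 3, 2023 is a Tuesday and not a court holiday, so no extension applies.
The deadline is October 3, 2023; from October 3, 2023 to October 5, 2023 is 2 days.

2 days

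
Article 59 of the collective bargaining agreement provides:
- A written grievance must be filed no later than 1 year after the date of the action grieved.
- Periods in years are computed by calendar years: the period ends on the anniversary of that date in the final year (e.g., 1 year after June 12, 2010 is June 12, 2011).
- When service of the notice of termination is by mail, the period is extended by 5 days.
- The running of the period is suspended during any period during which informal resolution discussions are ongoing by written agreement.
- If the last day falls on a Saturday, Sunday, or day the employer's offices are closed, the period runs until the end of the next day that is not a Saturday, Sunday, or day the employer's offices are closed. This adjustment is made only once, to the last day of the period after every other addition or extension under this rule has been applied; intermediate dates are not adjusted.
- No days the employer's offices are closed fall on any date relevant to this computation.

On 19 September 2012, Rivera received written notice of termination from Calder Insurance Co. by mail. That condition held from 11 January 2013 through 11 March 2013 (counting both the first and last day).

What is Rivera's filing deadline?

November 25, 2013

1 year after 19 September 2012 is September 19, 2013.
Service was by mail, adding 5 days: September 19, 2013 + 5 days = September 24, 2013.
From January 11, 2013 through March 11, 2013 inclusive is 60 days; tolling adds 60 days: September 24, 2013 + 60 days = November 23, 2013.
November 23, 2013 is Saturday; November 24, 2013 is Sunday. The next qualifying day is November 25, 2013.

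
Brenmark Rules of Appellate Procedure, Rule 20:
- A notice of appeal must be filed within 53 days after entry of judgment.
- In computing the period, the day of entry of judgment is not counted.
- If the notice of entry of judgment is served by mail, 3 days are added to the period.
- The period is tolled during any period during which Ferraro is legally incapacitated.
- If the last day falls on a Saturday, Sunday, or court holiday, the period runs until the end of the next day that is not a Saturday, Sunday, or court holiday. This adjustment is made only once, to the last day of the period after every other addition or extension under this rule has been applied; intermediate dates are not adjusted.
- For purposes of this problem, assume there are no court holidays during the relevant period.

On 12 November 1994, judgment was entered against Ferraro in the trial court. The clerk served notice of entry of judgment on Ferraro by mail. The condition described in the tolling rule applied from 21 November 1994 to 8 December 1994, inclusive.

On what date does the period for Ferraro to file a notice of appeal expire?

53 days after 12 November 1994 is January 4, 1995.
Service was by mail, adding 3 days: January 4, 1995 + 3 days = January 7, 1995.
From November 21, 1994 through December 8, 1994 inclusive is 18 days; tolling adds 18 days: January 7, 1995 + 18 days = January 25, 1995.
January 25, 1995 is a Wednesday and not a court holiday, so no extension applies.

January 25, 1995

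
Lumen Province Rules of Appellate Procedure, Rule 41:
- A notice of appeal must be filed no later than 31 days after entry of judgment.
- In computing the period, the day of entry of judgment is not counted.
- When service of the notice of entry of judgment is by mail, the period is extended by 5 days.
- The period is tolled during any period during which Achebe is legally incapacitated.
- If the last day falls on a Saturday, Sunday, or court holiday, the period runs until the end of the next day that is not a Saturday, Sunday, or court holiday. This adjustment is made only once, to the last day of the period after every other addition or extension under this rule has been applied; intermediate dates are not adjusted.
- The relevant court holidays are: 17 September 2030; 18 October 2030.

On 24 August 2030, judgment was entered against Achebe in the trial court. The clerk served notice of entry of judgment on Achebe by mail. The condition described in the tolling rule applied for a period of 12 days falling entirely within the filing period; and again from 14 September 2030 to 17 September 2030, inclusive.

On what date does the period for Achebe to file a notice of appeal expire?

October 15, 2030

31 days after 24 August 2030 is September 24, 2030.
Service was by mail, adding 5 days: September 24, 2030 + 5 days = September 29, 2030.
Tolling adds 12 days: September 29, 2030 + 12 days = October 11, 2030.
From September 14, 2030 through September 17, 2030 inclusive is 4 days; tolling adds 4 days: October 11, 2030 + 4 days = October 15, 2030.
October 15, 2030 is a Tuesday and not a court holiday, so no extension applies.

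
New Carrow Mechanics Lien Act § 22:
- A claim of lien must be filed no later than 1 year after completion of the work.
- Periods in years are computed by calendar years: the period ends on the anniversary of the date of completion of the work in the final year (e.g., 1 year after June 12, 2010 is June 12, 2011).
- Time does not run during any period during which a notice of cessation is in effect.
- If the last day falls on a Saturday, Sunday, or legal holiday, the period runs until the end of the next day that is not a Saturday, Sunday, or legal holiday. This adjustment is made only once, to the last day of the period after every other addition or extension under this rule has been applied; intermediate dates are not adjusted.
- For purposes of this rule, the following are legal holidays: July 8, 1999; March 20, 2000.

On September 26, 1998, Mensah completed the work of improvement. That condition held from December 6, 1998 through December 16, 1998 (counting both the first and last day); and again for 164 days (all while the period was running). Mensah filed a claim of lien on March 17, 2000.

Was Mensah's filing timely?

1 year after September 26, 1998 is September 26, 1999.
From December 6, 1998 through December 16, 1998 inclusive is 11 days; tolling adds 11 days: September 26, 1999 + 11 days = October 7, 1999.
Tolling adds 164 days: October 7, 1999 + 164 days = March 19, 2000.
March 19, 2000 is Sunday; March 20, 2000 is a listed holiday. The next qualifying day is March 21, 2000.
The deadline is March 21, 2000; the filing on March 17, 2000 is on or before that date.

Yes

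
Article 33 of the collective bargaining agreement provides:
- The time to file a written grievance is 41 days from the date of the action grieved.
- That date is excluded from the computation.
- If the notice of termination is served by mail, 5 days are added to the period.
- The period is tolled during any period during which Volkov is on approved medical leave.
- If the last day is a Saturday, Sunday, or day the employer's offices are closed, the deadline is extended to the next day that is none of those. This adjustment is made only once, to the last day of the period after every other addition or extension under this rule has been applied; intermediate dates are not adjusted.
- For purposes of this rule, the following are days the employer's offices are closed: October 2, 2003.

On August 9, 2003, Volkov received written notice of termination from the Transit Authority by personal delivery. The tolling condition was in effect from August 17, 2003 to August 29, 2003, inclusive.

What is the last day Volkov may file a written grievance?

41 days after August 9, 2003 is September 19, 2003.
Service was not by mail, so no mail extension applies.
From August 17, 2003 through August 29, 2003 inclusive is 13 days; tolling adds 13 days: September 19, 2003 + 13 days = October 2, 2003.
October 2, 2003 is a listed holiday. The next qualifying day is October 3, 2003.

October 3, 2003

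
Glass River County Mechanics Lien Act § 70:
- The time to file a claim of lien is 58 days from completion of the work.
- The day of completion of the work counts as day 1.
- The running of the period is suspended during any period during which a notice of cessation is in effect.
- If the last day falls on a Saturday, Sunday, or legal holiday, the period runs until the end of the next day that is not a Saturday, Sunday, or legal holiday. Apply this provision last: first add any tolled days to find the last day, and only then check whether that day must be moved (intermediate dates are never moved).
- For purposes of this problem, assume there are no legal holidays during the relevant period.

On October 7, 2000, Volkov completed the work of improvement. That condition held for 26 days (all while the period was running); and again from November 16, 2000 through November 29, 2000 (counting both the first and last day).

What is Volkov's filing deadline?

January 12, 2001

Counting October 7, 2000 as day 1, day 58 is December 3, 2000.
Tolling adds 26 days: December 3, 2000 + 26 days = December 29, 2000.
From November 16, 2000 through November 29, 2000 inclusive is 14 days; tolling adds 14 days: December 29, 2000 + 14 days = January 12, 2001.
January 12, 2001 is a Friday and not a legal holiday, so no extension applies.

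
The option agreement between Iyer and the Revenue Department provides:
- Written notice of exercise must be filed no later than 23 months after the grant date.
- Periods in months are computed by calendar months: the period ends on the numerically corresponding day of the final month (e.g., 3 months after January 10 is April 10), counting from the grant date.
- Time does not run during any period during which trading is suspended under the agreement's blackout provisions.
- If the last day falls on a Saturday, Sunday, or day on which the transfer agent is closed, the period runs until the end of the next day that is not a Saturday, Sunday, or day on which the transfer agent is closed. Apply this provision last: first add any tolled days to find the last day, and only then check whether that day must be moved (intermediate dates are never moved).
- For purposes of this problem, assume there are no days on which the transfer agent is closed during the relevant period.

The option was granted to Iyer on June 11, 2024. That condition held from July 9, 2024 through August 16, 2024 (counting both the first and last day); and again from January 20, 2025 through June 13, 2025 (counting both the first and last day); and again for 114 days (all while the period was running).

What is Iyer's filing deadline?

23 months after June 11, 2024 is May 11, 2026.
From July 9, 2024 through August 16, 2024 inclusive is 39 days; tolling adds 39 days: May 11, 2026 + 39 days = June 19, 2026.
From January 20, 2025 through June 13, 2025 inclusive is 145 days; tolling adds 145 days: June 19, 2026 + 145 days = November 11, 2026.
Tolling adds 114 days: November 11, 2026 + 114 days = March 5, 2027.
March 5, 2027 is a Friday and not a day on which the transfer agent is closed, so no extension applies.

March 5, 2027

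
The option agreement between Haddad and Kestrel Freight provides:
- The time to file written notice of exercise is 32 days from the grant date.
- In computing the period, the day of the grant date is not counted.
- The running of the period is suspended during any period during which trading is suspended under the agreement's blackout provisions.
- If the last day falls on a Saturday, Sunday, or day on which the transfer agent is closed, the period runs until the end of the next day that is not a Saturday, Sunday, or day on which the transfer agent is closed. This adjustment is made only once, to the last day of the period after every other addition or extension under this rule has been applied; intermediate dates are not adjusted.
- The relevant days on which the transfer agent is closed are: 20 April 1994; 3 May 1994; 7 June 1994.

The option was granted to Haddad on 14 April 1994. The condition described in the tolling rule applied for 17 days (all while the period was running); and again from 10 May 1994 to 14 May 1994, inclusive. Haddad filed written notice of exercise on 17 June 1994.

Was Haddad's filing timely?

32 days after 14 April 1994 is May 16, 1994.
Tolling adds 17 days: May 16, 1994 + 17 days = June 2, 1994.
From May 10, 1994 through May 14, 1994 inclusive is 5 days; tolling adds 5 days: June 2, 1994 + 5 days = June 7, 1994.
June 7, 1994 is a listed holiday. The next qualifying day is June 8, 1994.
The deadline is June 8, 1994; the filing on June 17, 1994 is after that date.

No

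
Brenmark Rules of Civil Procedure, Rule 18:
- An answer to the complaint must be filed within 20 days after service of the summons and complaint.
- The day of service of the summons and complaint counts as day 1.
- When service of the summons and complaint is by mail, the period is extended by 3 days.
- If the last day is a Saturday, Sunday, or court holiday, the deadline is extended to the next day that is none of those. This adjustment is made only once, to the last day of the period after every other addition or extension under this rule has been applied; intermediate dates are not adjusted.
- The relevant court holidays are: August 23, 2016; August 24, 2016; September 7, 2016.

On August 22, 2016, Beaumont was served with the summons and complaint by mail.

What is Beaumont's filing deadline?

Counting August 22, 2016 as day 1, day 20 is September 10, 2016.
Service was by mail, adding 3 days: September 10, 2016 + 3 days = September 13, 2016.
September 13, 2016 is a Tuesday and not a court holiday, so no extension applies.

September 13, 2016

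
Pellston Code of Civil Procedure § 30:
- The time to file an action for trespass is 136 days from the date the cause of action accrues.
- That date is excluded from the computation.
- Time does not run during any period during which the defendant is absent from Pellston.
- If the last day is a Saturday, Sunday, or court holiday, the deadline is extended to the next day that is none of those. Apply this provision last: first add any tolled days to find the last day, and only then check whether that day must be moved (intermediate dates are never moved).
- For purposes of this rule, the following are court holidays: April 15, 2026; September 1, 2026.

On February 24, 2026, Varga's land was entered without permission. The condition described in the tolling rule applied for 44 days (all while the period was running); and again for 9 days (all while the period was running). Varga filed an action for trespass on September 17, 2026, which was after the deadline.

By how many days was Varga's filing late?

15 days

136 days after February 24, 2026 is July 10, 2026.
Tolling adds 44 days: July 10, 2026 + 44 days = August 23, 2026.
Tolling adds 9 days: August 23, 2026 + 9 days = September 1, 2026.
September 1, 2026 is a listed holiday. The next qualifying day is September 2, 2026.
The deadline is September 2, 2026; from September 2, 2026 to September 17, 2026 is 15 days.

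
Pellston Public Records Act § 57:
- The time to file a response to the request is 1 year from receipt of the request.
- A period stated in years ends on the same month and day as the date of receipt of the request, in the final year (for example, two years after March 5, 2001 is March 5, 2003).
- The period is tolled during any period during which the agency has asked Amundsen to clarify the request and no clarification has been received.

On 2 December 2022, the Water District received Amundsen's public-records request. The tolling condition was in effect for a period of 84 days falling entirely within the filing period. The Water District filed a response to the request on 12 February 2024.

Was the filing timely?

Yes

1 year after 2 December 2022 is December 2, 2023.
Tolling adds 84 days: December 2, 2023 + 84 days = February 24, 2024.
The deadline is February 24, 2024; the filing on February 12, 2024 is on or before that date.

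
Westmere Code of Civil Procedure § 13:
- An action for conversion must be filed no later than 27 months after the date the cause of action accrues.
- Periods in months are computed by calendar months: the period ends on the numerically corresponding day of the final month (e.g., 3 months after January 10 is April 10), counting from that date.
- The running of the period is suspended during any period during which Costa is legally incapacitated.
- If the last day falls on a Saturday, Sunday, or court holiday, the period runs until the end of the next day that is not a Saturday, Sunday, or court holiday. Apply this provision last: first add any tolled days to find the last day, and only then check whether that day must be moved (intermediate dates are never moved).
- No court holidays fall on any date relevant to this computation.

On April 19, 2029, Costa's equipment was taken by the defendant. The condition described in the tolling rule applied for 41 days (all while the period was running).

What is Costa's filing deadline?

27 months after April 19, 2029 is July 19, 2031.
Tolling adds 41 days: July 19, 2031 + 41 days = August 29, 2031.
August 29, 2031 is a Friday and not a court holiday, so no extension applies.

August 29, 2031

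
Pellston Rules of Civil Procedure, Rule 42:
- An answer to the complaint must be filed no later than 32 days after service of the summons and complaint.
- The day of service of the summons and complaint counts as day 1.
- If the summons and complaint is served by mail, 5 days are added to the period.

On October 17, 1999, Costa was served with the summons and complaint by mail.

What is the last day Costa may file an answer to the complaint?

Counting October 17, 1999 as day 1, day 32 is November 17, 1999.
Service was by mail, adding 5 days: November 17, 1999 + 5 days = November 22, 1999.

November 22, 1999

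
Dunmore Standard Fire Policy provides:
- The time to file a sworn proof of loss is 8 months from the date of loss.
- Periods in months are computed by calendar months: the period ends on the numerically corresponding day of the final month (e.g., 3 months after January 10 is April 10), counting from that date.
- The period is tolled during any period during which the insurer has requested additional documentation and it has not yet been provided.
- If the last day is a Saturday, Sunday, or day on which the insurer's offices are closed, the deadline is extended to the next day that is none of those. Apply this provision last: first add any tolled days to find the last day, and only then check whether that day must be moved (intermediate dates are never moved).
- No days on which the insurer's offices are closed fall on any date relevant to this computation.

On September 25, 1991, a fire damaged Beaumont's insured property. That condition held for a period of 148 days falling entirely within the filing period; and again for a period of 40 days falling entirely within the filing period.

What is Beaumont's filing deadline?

November 30, 1992

8 months after September 25, 1991 is May 25, 1992.
Tolling adds 148 days: May 25, 1992 + 148 days = October 20, 1992.
Tolling adds 40 days: October 20, 1992 + 40 days = November 29, 1992.
November 29, 1992 is Sunday. The next qualifying day is November 30, 1992.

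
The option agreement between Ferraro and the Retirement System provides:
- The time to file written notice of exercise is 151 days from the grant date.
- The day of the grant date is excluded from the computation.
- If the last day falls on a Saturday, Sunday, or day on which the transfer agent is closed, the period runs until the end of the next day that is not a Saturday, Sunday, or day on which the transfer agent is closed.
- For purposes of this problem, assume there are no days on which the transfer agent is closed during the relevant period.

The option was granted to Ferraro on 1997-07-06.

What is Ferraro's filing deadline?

151 days after 1997-07-06 is December 4, 1997.
December 4, 1997 is a Thursday and not a day on which the transfer agent is closed, so no extension applies.

December 4, 1997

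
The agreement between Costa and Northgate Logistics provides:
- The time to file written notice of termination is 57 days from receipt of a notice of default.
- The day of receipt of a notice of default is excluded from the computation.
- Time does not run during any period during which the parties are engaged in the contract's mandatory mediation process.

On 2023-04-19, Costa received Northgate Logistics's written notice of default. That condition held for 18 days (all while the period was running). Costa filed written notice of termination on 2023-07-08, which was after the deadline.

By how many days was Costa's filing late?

57 days after 2023-04-19 is June 15, 2023.
Tolling adds 18 days: June 15, 2023 + 18 days = July 3, 2023.
The deadline is July 3, 2023; from July 3, 2023 to July 8, 2023 is 5 days.

5 days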